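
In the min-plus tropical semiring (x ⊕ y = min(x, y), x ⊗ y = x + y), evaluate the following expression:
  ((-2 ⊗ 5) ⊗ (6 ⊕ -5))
((-2 ⊗ 5) ⊗ (6 ⊕ -5)) = -2

Expand innermost to outermost. Recall ⊕ takes the minimum of its arguments and ⊗ takes their sum. Working out the expression ((-2 ⊗ 5) ⊗ (6 ⊕ -5)) gives -2.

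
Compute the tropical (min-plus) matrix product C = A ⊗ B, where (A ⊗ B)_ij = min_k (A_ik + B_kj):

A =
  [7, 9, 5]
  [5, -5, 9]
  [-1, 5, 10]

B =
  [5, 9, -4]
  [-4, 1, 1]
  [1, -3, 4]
A ⊗ B =
  [5, 2, 3]
  [-9, -4, -4]
  [1, 6, -5]

Apply the min-plus product entry-by-entry:
  C[0][0] = min over k of (A[0][0] + B[0][0] = 7 + 5 = 12, A[0][1] + B[1][0] = 9 + -4 = 5, A[0][2] + B[2][0] = 5 + 1 = 6) = 5 (attained at k = 1)
  C[0][1] = min over k of (A[0][0] + B[0][1] = 7 + 9 = 16, A[0][1] + B[1][1] = 9 + 1 = 10, A[0][2] + B[2][1] = 5 + -3 = 2) = 2 (attained at k = 2)
  C[0][2] = min over k of (A[0][0] + B[0][2] = 7 + -4 = 3, A[0][1] + B[1][2] = 9 + 1 = 10, A[0][2] + B[2][2] = 5 + 4 = 9) = 3 (attained at k = 0)
  C[1][0] = min over k of (A[1][0] + B[0][0] = 5 + 5 = 10, A[1][1] + B[1][0] = -5 + -4 = -9, A[1][2] + B[2][0] = 9 + 1 = 10) = -9 (attained at k = 1)
  C[1][1] = min over k of (A[1][0] + B[0][1] = 5 + 9 = 14, A[1][1] + B[1][1] = -5 + 1 = -4, A[1][2] + B[2][1] = 9 + -3 = 6) = -4 (attained at k = 1)
  C[1][2] = min over k of (A[1][0] + B[0][2] = 5 + -4 = 1, A[1][1] + B[1][2] = -5 + 1 = -4, A[1][2] + B[2][2] = 9 + 4 = 13) = -4 (attained at k = 1)
  C[2][0] = min over k of (A[2][0] + B[0][0] = -1 + 5 = 4, A[2][1] + B[1][0] = 5 + -4 = 1, A[2][2] + B[2][0] = 10 + 1 = 11) = 1 (attained at k = 1)
  C[2][1] = min over k of (A[2][0] + B[0][1] = -1 + 9 = 8, A[2][1] + B[1][1] = 5 + 1 = 6, A[2][2] + B[2][1] = 10 + -3 = 7) = 6 (attained at k = 1)
  C[2][2] = min over k of (A[2][0] + B[0][2] = -1 + -4 = -5, A[2][1] + B[1][2] = 5 + 1 = 6, A[2][2] + B[2][2] = 10 + 4 = 14) = -5 (attained at k = 0)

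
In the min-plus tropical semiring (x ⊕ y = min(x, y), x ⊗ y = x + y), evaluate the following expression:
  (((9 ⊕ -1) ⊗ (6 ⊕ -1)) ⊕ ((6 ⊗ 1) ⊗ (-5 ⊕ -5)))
(((9 ⊕ -1) ⊗ (6 ⊕ -1)) ⊕ ((6 ⊗ 1) ⊗ (-5 ⊕ -5))) = -2

Expand innermost to outermost. Recall ⊕ takes the minimum of its arguments and ⊗ takes their sum. Working out the expression (((9 ⊕ -1) ⊗ (6 ⊕ -1)) ⊕ ((6 ⊗ 1) ⊗ (-5 ⊕ -5))) gives -2.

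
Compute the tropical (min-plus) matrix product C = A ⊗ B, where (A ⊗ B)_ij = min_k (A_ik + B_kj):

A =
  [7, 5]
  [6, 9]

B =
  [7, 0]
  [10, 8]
A ⊗ B =
  [14, 7]
  [13, 6]

Apply the min-plus product entry-by-entry:
  C[0][0] = min over k of (A[0][0] + B[0][0] = 7 + 7 = 14, A[0][1] + B[1][0] = 5 + 10 = 15) = 14 (attained at k = 0)
  C[0][1] = min over k of (A[0][0] + B[0][1] = 7 + 0 = 7, A[0][1] + B[1][1] = 5 + 8 = 13) = 7 (attained at k = 0)
  C[1][0] = min over k of (A[1][0] + B[0][0] = 6 + 7 = 13, A[1][1] + B[1][0] = 9 + 10 = 19) = 13 (attained at k = 0)
  C[1][1] = min over k of (A[1][0] + B[0][1] = 6 + 0 = 6, A[1][1] + B[1][1] = 9 + 8 = 17) = 6 (attained at k = 0)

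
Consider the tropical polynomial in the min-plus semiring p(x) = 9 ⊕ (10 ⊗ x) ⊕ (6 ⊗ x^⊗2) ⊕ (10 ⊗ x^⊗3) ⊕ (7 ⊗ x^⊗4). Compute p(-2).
p(-2) = -1

A tropical monomial a ⊗ x^⊗i evaluates to a + i · x. Evaluating each term at x = -2:
  Term 0 contributes 9 + 0 · -2 = 9
  Term 1 contributes 10 + 1 · -2 = 8
  Term 2 contributes 6 + 2 · -2 = 2
  Term 3 contributes 10 + 3 · -2 = 4
  Term 4 contributes 7 + 4 · -2 = -1
p(-2) = ⊕ of these = min[9, 8, 2, 4, -1] = -1.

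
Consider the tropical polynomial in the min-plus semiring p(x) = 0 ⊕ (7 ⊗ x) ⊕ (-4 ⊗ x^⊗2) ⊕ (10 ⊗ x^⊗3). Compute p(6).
p(6) = 0

A tropical monomial a ⊗ x^⊗i evaluates to a + i · x. Evaluating each term at x = 6:
  Term 0 contributes 0 + 0 · 6 = 0
  Term 1 contributes 7 + 1 · 6 = 13
  Term 2 contributes -4 + 2 · 6 = 8
  Term 3 contributes 10 + 3 · 6 = 28
p(6) = ⊕ of these = min[0, 13, 8, 28] = 0.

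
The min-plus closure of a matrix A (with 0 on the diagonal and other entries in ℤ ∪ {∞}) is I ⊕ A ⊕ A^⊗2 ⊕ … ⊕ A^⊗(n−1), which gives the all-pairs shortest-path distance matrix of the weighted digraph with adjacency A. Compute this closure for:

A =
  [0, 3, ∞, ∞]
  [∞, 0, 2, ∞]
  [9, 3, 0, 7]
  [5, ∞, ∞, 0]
Closure =
  [0, 3, 5, 12]
  [11, 0, 2, 9]
  [9, 3, 0, 7]
  [5, 8, 10, 0]

This is the Floyd-Warshall all-pairs shortest-path computation. For each intermediate vertex k = 0, 1, …, 3, update dist[i][j] ← min(dist[i][j], dist[i][k] + dist[k][j]). The final matrix gives, for each (i, j), the minimum total weight of any directed path from i to j (possibly empty when i = j).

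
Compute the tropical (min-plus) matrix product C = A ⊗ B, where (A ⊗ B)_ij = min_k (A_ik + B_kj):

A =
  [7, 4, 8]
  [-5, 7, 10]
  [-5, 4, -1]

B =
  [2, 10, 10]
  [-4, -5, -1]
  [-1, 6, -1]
A ⊗ B =
  [0, -1, 3]
  [-3, 2, 5]
  [-3, -1, -2]

Apply the min-plus product entry-by-entry:
  C[0][0] = min over k of (A[0][0] + B[0][0] = 7 + 2 = 9, A[0][1] + B[1][0] = 4 + -4 = 0, A[0][2] + B[2][0] = 8 + -1 = 7) = 0 (attained at k = 1)
  C[0][1] = min over k of (A[0][0] + B[0][1] = 7 + 10 = 17, A[0][1] + B[1][1] = 4 + -5 = -1, A[0][2] + B[2][1] = 8 + 6 = 14) = -1 (attained at k = 1)
  C[0][2] = min over k of (A[0][0] + B[0][2] = 7 + 10 = 17, A[0][1] + B[1][2] = 4 + -1 = 3, A[0][2] + B[2][2] = 8 + -1 = 7) = 3 (attained at k = 1)
  C[1][0] = min over k of (A[1][0] + B[0][0] = -5 + 2 = -3, A[1][1] + B[1][0] = 7 + -4 = 3, A[1][2] + B[2][0] = 10 + -1 = 9) = -3 (attained at k = 0)
  C[1][1] = min over k of (A[1][0] + B[0][1] = -5 + 10 = 5, A[1][1] + B[1][1] = 7 + -5 = 2, A[1][2] + B[2][1] = 10 + 6 = 16) = 2 (attained at k = 1)
  C[1][2] = min over k of (A[1][0] + B[0][2] = -5 + 10 = 5, A[1][1] + B[1][2] = 7 + -1 = 6, A[1][2] + B[2][2] = 10 + -1 = 9) = 5 (attained at k = 0)
  C[2][0] = min over k of (A[2][0] + B[0][0] = -5 + 2 = -3, A[2][1] + B[1][0] = 4 + -4 = 0, A[2][2] + B[2][0] = -1 + -1 = -2) = -3 (attained at k = 0)
  C[2][1] = min over k of (A[2][0] + B[0][1] = -5 + 10 = 5, A[2][1] + B[1][1] = 4 + -5 = -1, A[2][2] + B[2][1] = -1 + 6 = 5) = -1 (attained at k = 1)
  C[2][2] = min over k of (A[2][0] + B[0][2] = -5 + 10 = 5, A[2][1] + B[1][2] = 4 + -1 = 3, A[2][2] + B[2][2] = -1 + -1 = -2) = -2 (attained at k = 2)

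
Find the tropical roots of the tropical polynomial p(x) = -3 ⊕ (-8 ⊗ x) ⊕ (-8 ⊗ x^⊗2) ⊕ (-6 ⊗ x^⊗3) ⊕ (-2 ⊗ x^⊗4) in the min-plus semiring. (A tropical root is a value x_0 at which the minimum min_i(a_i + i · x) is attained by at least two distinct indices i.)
Roots: {-4, -2, 0, 5}

Each tropical root is a break point of the lower envelope of the lines y = a_i + i · x (there are 5 lines, with slopes 0, 1, ..., 4). Only the lines that attain the minimum somewhere contribute to roots; other lines are dominated. Here the surviving (envelope) indices are i = 4, i = 3, i = 2, i = 1, i = 0.
Intersections between consecutive envelope lines give the roots: for adjacent envelope indices i < j the intersection is x = (a_i − a_j) / (j − i). Reading off the sorted break points: {-4, -2, 0, 5}.
Verification: at each break x_0, at least two indices attain the minimum of min_i(a_i + i · x_0).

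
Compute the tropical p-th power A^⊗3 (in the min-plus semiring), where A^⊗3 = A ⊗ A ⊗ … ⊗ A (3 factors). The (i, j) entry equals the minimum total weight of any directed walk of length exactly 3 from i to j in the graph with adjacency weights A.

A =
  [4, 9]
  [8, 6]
A^⊗3 =
  [12, 17]
  [16, 18]

Each entry (A^⊗3)_ij equals the minimum over all length-3 walks i = v_0 → v_1 → … → v_3 = j of Σ_t A[v_t][v_{t+1}]. For example, for (i, j) = (0, 1) we minimise over 4 possible intermediate vertex sequences; the minimum is 17, attained along the walk 0 → 0 → 0 → 1.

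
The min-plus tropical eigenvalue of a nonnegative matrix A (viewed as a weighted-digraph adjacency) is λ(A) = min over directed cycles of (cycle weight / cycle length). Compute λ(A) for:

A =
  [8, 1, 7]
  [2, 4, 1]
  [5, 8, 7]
λ(A) = 3/2

Enumerate directed cycles and compute their means (weight / length). Sample:
  cycle 0 → 0: weight = 8, length = 1, mean = 8/1 ≈ 8.000
  cycle 1 → 1: weight = 4, length = 1, mean = 4/1 ≈ 4.000
  cycle 2 → 2: weight = 7, length = 1, mean = 7/1 ≈ 7.000
  cycle 0 → 1 → 0: weight = 3, length = 2, mean = 3/2 ≈ 1.500
  cycle 0 → 2 → 0: weight = 12, length = 2, mean = 12/2 ≈ 6.000
  cycle 1 → 0 → 1: weight = 3, length = 2, mean = 3/2 ≈ 1.500
Minimum mean = 1.500, attained e.g. along the cycle 0 → 1 → 0 with weight 3 and length 2. So λ(A) = 3/2 = 3/2.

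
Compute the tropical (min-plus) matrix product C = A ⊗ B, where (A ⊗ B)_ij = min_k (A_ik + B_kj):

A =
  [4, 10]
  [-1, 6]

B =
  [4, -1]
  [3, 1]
A ⊗ B =
  [8, 3]
  [3, -2]

Apply the min-plus product entry-by-entry:
  C[0][0] = min over k of (A[0][0] + B[0][0] = 4 + 4 = 8, A[0][1] + B[1][0] = 10 + 3 = 13) = 8 (attained at k = 0)
  C[0][1] = min over k of (A[0][0] + B[0][1] = 4 + -1 = 3, A[0][1] + B[1][1] = 10 + 1 = 11) = 3 (attained at k = 0)
  C[1][0] = min over k of (A[1][0] + B[0][0] = -1 + 4 = 3, A[1][1] + B[1][0] = 6 + 3 = 9) = 3 (attained at k = 0)
  C[1][1] = min over k of (A[1][0] + B[0][1] = -1 + -1 = -2, A[1][1] + B[1][1] = 6 + 1 = 7) = -2 (attained at k = 0)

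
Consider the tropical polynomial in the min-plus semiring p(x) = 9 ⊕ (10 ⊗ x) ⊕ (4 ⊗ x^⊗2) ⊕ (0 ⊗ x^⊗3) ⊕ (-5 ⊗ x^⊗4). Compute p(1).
p(1) = -1

A tropical monomial a ⊗ x^⊗i evaluates to a + i · x. Evaluating each term at x = 1:
  Term 0 contributes 9 + 0 · 1 = 9
  Term 1 contributes 10 + 1 · 1 = 11
  Term 2 contributes 4 + 2 · 1 = 6
  Term 3 contributes 0 + 3 · 1 = 3
  Term 4 contributes -5 + 4 · 1 = -1
p(1) = ⊕ of these = min[9, 11, 6, 3, -1] = -1.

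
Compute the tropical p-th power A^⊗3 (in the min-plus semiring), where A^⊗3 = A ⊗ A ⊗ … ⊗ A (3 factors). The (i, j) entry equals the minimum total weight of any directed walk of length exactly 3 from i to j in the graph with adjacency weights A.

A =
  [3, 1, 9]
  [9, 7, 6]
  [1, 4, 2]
A^⊗3 =
  [8, 7, 9]
  [9, 8, 10]
  [5, 4, 6]

Each entry (A^⊗3)_ij equals the minimum over all length-3 walks i = v_0 → v_1 → … → v_3 = j of Σ_t A[v_t][v_{t+1}]. For example, for (i, j) = (0, 2) we minimise over 9 possible intermediate vertex sequences; the minimum is 9, attained along the walk 0 → 1 → 2 → 2.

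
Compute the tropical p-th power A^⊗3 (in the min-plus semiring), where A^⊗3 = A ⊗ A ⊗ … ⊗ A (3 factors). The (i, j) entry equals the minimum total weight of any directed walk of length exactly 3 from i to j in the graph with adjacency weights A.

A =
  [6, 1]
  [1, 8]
A^⊗3 =
  [8, 3]
  [3, 8]

Each entry (A^⊗3)_ij equals the minimum over all length-3 walks i = v_0 → v_1 → … → v_3 = j of Σ_t A[v_t][v_{t+1}]. For example, for (i, j) = (0, 1) we minimise over 4 possible intermediate vertex sequences; the minimum is 3, attained along the walk 0 → 1 → 0 → 1.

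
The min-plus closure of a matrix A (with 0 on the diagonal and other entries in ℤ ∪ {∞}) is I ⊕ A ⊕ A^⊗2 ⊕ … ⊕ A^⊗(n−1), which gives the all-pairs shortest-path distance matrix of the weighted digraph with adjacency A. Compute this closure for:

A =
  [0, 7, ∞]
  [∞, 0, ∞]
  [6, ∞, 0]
Closure =
  [0, 7, ∞]
  [∞, 0, ∞]
  [6, 13, 0]

This is the Floyd-Warshall all-pairs shortest-path computation. For each intermediate vertex k = 0, 1, …, 2, update dist[i][j] ← min(dist[i][j], dist[i][k] + dist[k][j]). The final matrix gives, for each (i, j), the minimum total weight of any directed path from i to j (possibly empty when i = j).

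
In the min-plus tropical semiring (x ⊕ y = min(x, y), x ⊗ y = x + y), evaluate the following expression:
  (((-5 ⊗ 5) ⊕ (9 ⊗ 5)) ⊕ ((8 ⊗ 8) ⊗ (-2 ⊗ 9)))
(((-5 ⊗ 5) ⊕ (9 ⊗ 5)) ⊕ ((8 ⊗ 8) ⊗ (-2 ⊗ 9))) = 0

Expand innermost to outermost. Recall ⊕ takes the minimum of its arguments and ⊗ takes their sum. Working out the expression (((-5 ⊗ 5) ⊕ (9 ⊗ 5)) ⊕ ((8 ⊗ 8) ⊗ (-2 ⊗ 9))) gives 0.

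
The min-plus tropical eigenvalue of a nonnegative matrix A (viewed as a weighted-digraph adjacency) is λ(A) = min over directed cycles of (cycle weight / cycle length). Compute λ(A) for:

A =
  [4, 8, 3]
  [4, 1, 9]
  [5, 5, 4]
λ(A) = 1

Enumerate directed cycles and compute their means (weight / length). Sample:
  cycle 0 → 0: weight = 4, length = 1, mean = 4/1 ≈ 4.000
  cycle 1 → 1: weight = 1, length = 1, mean = 1/1 ≈ 1.000
  cycle 2 → 2: weight = 4, length = 1, mean = 4/1 ≈ 4.000
  cycle 0 → 1 → 0: weight = 12, length = 2, mean = 12/2 ≈ 6.000
  cycle 0 → 2 → 0: weight = 8, length = 2, mean = 8/2 ≈ 4.000
  cycle 1 → 0 → 1: weight = 12, length = 2, mean = 12/2 ≈ 6.000
Minimum mean = 1.000, attained e.g. along the cycle 1 → 1 with weight 1 and length 1. So λ(A) = 1/1 = 1.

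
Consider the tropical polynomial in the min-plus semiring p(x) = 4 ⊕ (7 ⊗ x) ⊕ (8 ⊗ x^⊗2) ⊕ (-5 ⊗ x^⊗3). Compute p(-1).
p(-1) = -8

A tropical monomial a ⊗ x^⊗i evaluates to a + i · x. Evaluating each term at x = -1:
  Term 0 contributes 4 + 0 · -1 = 4
  Term 1 contributes 7 + 1 · -1 = 6
  Term 2 contributes 8 + 2 · -1 = 6
  Term 3 contributes -5 + 3 · -1 = -8
p(-1) = ⊕ of these = min[4, 6, 6, -8] = -8.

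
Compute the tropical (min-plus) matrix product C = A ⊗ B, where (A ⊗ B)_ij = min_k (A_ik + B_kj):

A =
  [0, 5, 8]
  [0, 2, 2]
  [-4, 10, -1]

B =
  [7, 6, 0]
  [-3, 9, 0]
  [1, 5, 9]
A ⊗ B =
  [2, 6, 0]
  [-1, 6, 0]
  [0, 2, -4]

Apply the min-plus product entry-by-entry:
  C[0][0] = min over k of (A[0][0] + B[0][0] = 0 + 7 = 7, A[0][1] + B[1][0] = 5 + -3 = 2, A[0][2] + B[2][0] = 8 + 1 = 9) = 2 (attained at k = 1)
  C[0][1] = min over k of (A[0][0] + B[0][1] = 0 + 6 = 6, A[0][1] + B[1][1] = 5 + 9 = 14, A[0][2] + B[2][1] = 8 + 5 = 13) = 6 (attained at k = 0)
  C[0][2] = min over k of (A[0][0] + B[0][2] = 0 + 0 = 0, A[0][1] + B[1][2] = 5 + 0 = 5, A[0][2] + B[2][2] = 8 + 9 = 17) = 0 (attained at k = 0)
  C[1][0] = min over k of (A[1][0] + B[0][0] = 0 + 7 = 7, A[1][1] + B[1][0] = 2 + -3 = -1, A[1][2] + B[2][0] = 2 + 1 = 3) = -1 (attained at k = 1)
  C[1][1] = min over k of (A[1][0] + B[0][1] = 0 + 6 = 6, A[1][1] + B[1][1] = 2 + 9 = 11, A[1][2] + B[2][1] = 2 + 5 = 7) = 6 (attained at k = 0)
  C[1][2] = min over k of (A[1][0] + B[0][2] = 0 + 0 = 0, A[1][1] + B[1][2] = 2 + 0 = 2, A[1][2] + B[2][2] = 2 + 9 = 11) = 0 (attained at k = 0)
  C[2][0] = min over k of (A[2][0] + B[0][0] = -4 + 7 = 3, A[2][1] + B[1][0] = 10 + -3 = 7, A[2][2] + B[2][0] = -1 + 1 = 0) = 0 (attained at k = 2)
  C[2][1] = min over k of (A[2][0] + B[0][1] = -4 + 6 = 2, A[2][1] + B[1][1] = 10 + 9 = 19, A[2][2] + B[2][1] = -1 + 5 = 4) = 2 (attained at k = 0)
  C[2][2] = min over k of (A[2][0] + B[0][2] = -4 + 0 = -4, A[2][1] + B[1][2] = 10 + 0 = 10, A[2][2] + B[2][2] = -1 + 9 = 8) = -4 (attained at k = 0)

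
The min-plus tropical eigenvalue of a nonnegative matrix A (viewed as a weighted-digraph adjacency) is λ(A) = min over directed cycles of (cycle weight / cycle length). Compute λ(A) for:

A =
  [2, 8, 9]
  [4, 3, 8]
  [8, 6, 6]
λ(A) = 2

Enumerate directed cycles and compute their means (weight / length). Sample:
  cycle 0 → 0: weight = 2, length = 1, mean = 2/1 ≈ 2.000
  cycle 1 → 1: weight = 3, length = 1, mean = 3/1 ≈ 3.000
  cycle 2 → 2: weight = 6, length = 1, mean = 6/1 ≈ 6.000
  cycle 0 → 1 → 0: weight = 12, length = 2, mean = 12/2 ≈ 6.000
  cycle 0 → 2 → 0: weight = 17, length = 2, mean = 17/2 ≈ 8.500
  cycle 1 → 0 → 1: weight = 12, length = 2, mean = 12/2 ≈ 6.000
Minimum mean = 2.000, attained e.g. along the cycle 0 → 0 with weight 2 and length 1. So λ(A) = 2/1 = 2.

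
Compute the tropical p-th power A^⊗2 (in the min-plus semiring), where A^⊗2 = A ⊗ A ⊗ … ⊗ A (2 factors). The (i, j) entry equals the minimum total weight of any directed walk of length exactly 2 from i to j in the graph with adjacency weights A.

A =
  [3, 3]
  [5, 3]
A^⊗2 =
  [6, 6]
  [8, 6]

Each entry (A^⊗2)_ij equals the minimum over all length-2 walks i = v_0 → v_1 → … → v_2 = j of Σ_t A[v_t][v_{t+1}]. For example, for (i, j) = (0, 1) we minimise over 2 possible intermediate vertex sequences; the minimum is 6, attained along the walk 0 → 0 → 1.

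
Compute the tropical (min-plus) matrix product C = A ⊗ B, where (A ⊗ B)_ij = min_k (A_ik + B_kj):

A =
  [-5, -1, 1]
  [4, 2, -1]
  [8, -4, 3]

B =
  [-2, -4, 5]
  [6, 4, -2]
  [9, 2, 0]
A ⊗ B =
  [-7, -9, -3]
  [2, 0, -1]
  [2, 0, -6]

Apply the min-plus product entry-by-entry:
  C[0][0] = min over k of (A[0][0] + B[0][0] = -5 + -2 = -7, A[0][1] + B[1][0] = -1 + 6 = 5, A[0][2] + B[2][0] = 1 + 9 = 10) = -7 (attained at k = 0)
  C[0][1] = min over k of (A[0][0] + B[0][1] = -5 + -4 = -9, A[0][1] + B[1][1] = -1 + 4 = 3, A[0][2] + B[2][1] = 1 + 2 = 3) = -9 (attained at k = 0)
  C[0][2] = min over k of (A[0][0] + B[0][2] = -5 + 5 = 0, A[0][1] + B[1][2] = -1 + -2 = -3, A[0][2] + B[2][2] = 1 + 0 = 1) = -3 (attained at k = 1)
  C[1][0] = min over k of (A[1][0] + B[0][0] = 4 + -2 = 2, A[1][1] + B[1][0] = 2 + 6 = 8, A[1][2] + B[2][0] = -1 + 9 = 8) = 2 (attained at k = 0)
  C[1][1] = min over k of (A[1][0] + B[0][1] = 4 + -4 = 0, A[1][1] + B[1][1] = 2 + 4 = 6, A[1][2] + B[2][1] = -1 + 2 = 1) = 0 (attained at k = 0)
  C[1][2] = min over k of (A[1][0] + B[0][2] = 4 + 5 = 9, A[1][1] + B[1][2] = 2 + -2 = 0, A[1][2] + B[2][2] = -1 + 0 = -1) = -1 (attained at k = 2)
  C[2][0] = min over k of (A[2][0] + B[0][0] = 8 + -2 = 6, A[2][1] + B[1][0] = -4 + 6 = 2, A[2][2] + B[2][0] = 3 + 9 = 12) = 2 (attained at k = 1)
  C[2][1] = min over k of (A[2][0] + B[0][1] = 8 + -4 = 4, A[2][1] + B[1][1] = -4 + 4 = 0, A[2][2] + B[2][1] = 3 + 2 = 5) = 0 (attained at k = 1)
  C[2][2] = min over k of (A[2][0] + B[0][2] = 8 + 5 = 13, A[2][1] + B[1][2] = -4 + -2 = -6, A[2][2] + B[2][2] = 3 + 0 = 3) = -6 (attained at k = 1)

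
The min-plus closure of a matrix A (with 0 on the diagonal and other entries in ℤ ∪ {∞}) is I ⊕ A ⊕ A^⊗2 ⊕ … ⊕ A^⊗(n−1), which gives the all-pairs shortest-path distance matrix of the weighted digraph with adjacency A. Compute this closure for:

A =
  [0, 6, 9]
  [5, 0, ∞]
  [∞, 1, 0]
Closure =
  [0, 6, 9]
  [5, 0, 14]
  [6, 1, 0]

This is the Floyd-Warshall all-pairs shortest-path computation. For each intermediate vertex k = 0, 1, …, 2, update dist[i][j] ← min(dist[i][j], dist[i][k] + dist[k][j]). The final matrix gives, for each (i, j), the minimum total weight of any directed path from i to j (possibly empty when i = j).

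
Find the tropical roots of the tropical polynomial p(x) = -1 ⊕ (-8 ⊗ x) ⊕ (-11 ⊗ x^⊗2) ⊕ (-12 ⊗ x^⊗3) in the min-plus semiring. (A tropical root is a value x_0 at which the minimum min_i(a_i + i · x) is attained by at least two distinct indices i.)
Roots: {1, 3, 7}

Each tropical root is a break point of the lower envelope of the lines y = a_i + i · x (there are 4 lines, with slopes 0, 1, ..., 3). Only the lines that attain the minimum somewhere contribute to roots; other lines are dominated. Here the surviving (envelope) indices are i = 3, i = 2, i = 1, i = 0.
Intersections between consecutive envelope lines give the roots: for adjacent envelope indices i < j the intersection is x = (a_i − a_j) / (j − i). Reading off the sorted break points: {1, 3, 7}.
Verification: at each break x_0, at least two indices attain the minimum of min_i(a_i + i · x_0).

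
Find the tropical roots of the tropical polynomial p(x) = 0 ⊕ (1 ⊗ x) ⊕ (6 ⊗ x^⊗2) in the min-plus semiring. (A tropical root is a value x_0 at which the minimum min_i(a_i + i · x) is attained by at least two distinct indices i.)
Roots: {-5, -1}

Each tropical root is a break point of the lower envelope of the lines y = a_i + i · x (there are 3 lines, with slopes 0, 1, ..., 2). Only the lines that attain the minimum somewhere contribute to roots; other lines are dominated. Here the surviving (envelope) indices are i = 2, i = 1, i = 0.
Intersections between consecutive envelope lines give the roots: for adjacent envelope indices i < j the intersection is x = (a_i − a_j) / (j − i). Reading off the sorted break points: {-5, -1}.
Verification: at each break x_0, at least two indices attain the minimum of min_i(a_i + i · x_0).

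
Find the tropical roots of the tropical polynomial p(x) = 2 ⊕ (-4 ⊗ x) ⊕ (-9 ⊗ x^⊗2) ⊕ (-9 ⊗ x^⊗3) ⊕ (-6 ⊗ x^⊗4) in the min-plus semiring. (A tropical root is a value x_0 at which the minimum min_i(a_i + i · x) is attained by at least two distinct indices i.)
Roots: {-3, 0, 5, 6}

Each tropical root is a break point of the lower envelope of the lines y = a_i + i · x (there are 5 lines, with slopes 0, 1, ..., 4). Only the lines that attain the minimum somewhere contribute to roots; other lines are dominated. Here the surviving (envelope) indices are i = 4, i = 3, i = 2, i = 1, i = 0.
Intersections between consecutive envelope lines give the roots: for adjacent envelope indices i < j the intersection is x = (a_i − a_j) / (j − i). Reading off the sorted break points: {-3, 0, 5, 6}.
Verification: at each break x_0, at least two indices attain the minimum of min_i(a_i + i · x_0).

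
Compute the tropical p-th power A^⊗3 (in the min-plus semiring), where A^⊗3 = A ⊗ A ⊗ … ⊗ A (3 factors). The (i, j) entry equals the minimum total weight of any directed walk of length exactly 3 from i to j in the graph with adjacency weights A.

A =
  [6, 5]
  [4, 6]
A^⊗3 =
  [15, 14]
  [13, 15]

Each entry (A^⊗3)_ij equals the minimum over all length-3 walks i = v_0 → v_1 → … → v_3 = j of Σ_t A[v_t][v_{t+1}]. For example, for (i, j) = (0, 1) we minimise over 4 possible intermediate vertex sequences; the minimum is 14, attained along the walk 0 → 1 → 0 → 1.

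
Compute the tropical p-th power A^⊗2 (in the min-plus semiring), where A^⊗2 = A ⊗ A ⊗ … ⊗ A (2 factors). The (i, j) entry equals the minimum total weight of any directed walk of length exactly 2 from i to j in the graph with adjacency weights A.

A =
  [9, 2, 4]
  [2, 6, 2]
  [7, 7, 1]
A^⊗2 =
  [4, 8, 4]
  [8, 4, 3]
  [8, 8, 2]

Each entry (A^⊗2)_ij equals the minimum over all length-2 walks i = v_0 → v_1 → … → v_2 = j of Σ_t A[v_t][v_{t+1}]. For example, for (i, j) = (0, 2) we minimise over 3 possible intermediate vertex sequences; the minimum is 4, attained along the walk 0 → 1 → 2.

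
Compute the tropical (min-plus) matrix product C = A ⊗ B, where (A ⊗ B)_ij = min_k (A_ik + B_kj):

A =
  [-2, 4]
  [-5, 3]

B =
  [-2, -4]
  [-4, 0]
A ⊗ B =
  [-4, -6]
  [-7, -9]

Apply the min-plus product entry-by-entry:
  C[0][0] = min over k of (A[0][0] + B[0][0] = -2 + -2 = -4, A[0][1] + B[1][0] = 4 + -4 = 0) = -4 (attained at k = 0)
  C[0][1] = min over k of (A[0][0] + B[0][1] = -2 + -4 = -6, A[0][1] + B[1][1] = 4 + 0 = 4) = -6 (attained at k = 0)
  C[1][0] = min over k of (A[1][0] + B[0][0] = -5 + -2 = -7, A[1][1] + B[1][0] = 3 + -4 = -1) = -7 (attained at k = 0)
  C[1][1] = min over k of (A[1][0] + B[0][1] = -5 + -4 = -9, A[1][1] + B[1][1] = 3 + 0 = 3) = -9 (attained at k = 0)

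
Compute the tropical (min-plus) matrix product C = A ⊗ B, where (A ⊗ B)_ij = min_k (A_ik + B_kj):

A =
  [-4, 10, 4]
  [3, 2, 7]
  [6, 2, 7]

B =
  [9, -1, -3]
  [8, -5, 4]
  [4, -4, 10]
A ⊗ B =
  [5, -5, -7]
  [10, -3, 0]
  [10, -3, 3]

Apply the min-plus product entry-by-entry:
  C[0][0] = min over k of (A[0][0] + B[0][0] = -4 + 9 = 5, A[0][1] + B[1][0] = 10 + 8 = 18, A[0][2] + B[2][0] = 4 + 4 = 8) = 5 (attained at k = 0)
  C[0][1] = min over k of (A[0][0] + B[0][1] = -4 + -1 = -5, A[0][1] + B[1][1] = 10 + -5 = 5, A[0][2] + B[2][1] = 4 + -4 = 0) = -5 (attained at k = 0)
  C[0][2] = min over k of (A[0][0] + B[0][2] = -4 + -3 = -7, A[0][1] + B[1][2] = 10 + 4 = 14, A[0][2] + B[2][2] = 4 + 10 = 14) = -7 (attained at k = 0)
  C[1][0] = min over k of (A[1][0] + B[0][0] = 3 + 9 = 12, A[1][1] + B[1][0] = 2 + 8 = 10, A[1][2] + B[2][0] = 7 + 4 = 11) = 10 (attained at k = 1)
  C[1][1] = min over k of (A[1][0] + B[0][1] = 3 + -1 = 2, A[1][1] + B[1][1] = 2 + -5 = -3, A[1][2] + B[2][1] = 7 + -4 = 3) = -3 (attained at k = 1)
  C[1][2] = min over k of (A[1][0] + B[0][2] = 3 + -3 = 0, A[1][1] + B[1][2] = 2 + 4 = 6, A[1][2] + B[2][2] = 7 + 10 = 17) = 0 (attained at k = 0)
  C[2][0] = min over k of (A[2][0] + B[0][0] = 6 + 9 = 15, A[2][1] + B[1][0] = 2 + 8 = 10, A[2][2] + B[2][0] = 7 + 4 = 11) = 10 (attained at k = 1)
  C[2][1] = min over k of (A[2][0] + B[0][1] = 6 + -1 = 5, A[2][1] + B[1][1] = 2 + -5 = -3, A[2][2] + B[2][1] = 7 + -4 = 3) = -3 (attained at k = 1)
  C[2][2] = min over k of (A[2][0] + B[0][2] = 6 + -3 = 3, A[2][1] + B[1][2] = 2 + 4 = 6, A[2][2] + B[2][2] = 7 + 10 = 17) = 3 (attained at k = 0)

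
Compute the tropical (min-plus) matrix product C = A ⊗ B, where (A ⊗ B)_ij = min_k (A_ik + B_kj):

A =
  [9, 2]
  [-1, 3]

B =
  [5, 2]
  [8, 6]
A ⊗ B =
  [10, 8]
  [4, 1]

Apply the min-plus product entry-by-entry:
  C[0][0] = min over k of (A[0][0] + B[0][0] = 9 + 5 = 14, A[0][1] + B[1][0] = 2 + 8 = 10) = 10 (attained at k = 1)
  C[0][1] = min over k of (A[0][0] + B[0][1] = 9 + 2 = 11, A[0][1] + B[1][1] = 2 + 6 = 8) = 8 (attained at k = 1)
  C[1][0] = min over k of (A[1][0] + B[0][0] = -1 + 5 = 4, A[1][1] + B[1][0] = 3 + 8 = 11) = 4 (attained at k = 0)
  C[1][1] = min over k of (A[1][0] + B[0][1] = -1 + 2 = 1, A[1][1] + B[1][1] = 3 + 6 = 9) = 1 (attained at k = 0)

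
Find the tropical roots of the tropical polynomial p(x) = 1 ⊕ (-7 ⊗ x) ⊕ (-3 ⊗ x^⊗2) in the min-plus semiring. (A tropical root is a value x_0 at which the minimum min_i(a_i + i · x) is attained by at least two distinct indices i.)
Roots: {-4, 8}

Each tropical root is a break point of the lower envelope of the lines y = a_i + i · x (there are 3 lines, with slopes 0, 1, ..., 2). Only the lines that attain the minimum somewhere contribute to roots; other lines are dominated. Here the surviving (envelope) indices are i = 2, i = 1, i = 0.
Intersections between consecutive envelope lines give the roots: for adjacent envelope indices i < j the intersection is x = (a_i − a_j) / (j − i). Reading off the sorted break points: {-4, 8}.
Verification: at each break x_0, at least two indices attain the minimum of min_i(a_i + i · x_0).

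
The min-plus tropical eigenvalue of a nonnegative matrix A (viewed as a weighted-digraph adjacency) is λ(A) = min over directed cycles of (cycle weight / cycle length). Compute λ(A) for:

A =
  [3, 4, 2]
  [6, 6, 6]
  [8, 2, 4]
λ(A) = 3

Enumerate directed cycles and compute their means (weight / length). Sample:
  cycle 0 → 0: weight = 3, length = 1, mean = 3/1 ≈ 3.000
  cycle 1 → 1: weight = 6, length = 1, mean = 6/1 ≈ 6.000
  cycle 2 → 2: weight = 4, length = 1, mean = 4/1 ≈ 4.000
  cycle 0 → 1 → 0: weight = 10, length = 2, mean = 10/2 ≈ 5.000
  cycle 0 → 2 → 0: weight = 10, length = 2, mean = 10/2 ≈ 5.000
  cycle 1 → 0 → 1: weight = 10, length = 2, mean = 10/2 ≈ 5.000
Minimum mean = 3.000, attained e.g. along the cycle 0 → 0 with weight 3 and length 1. So λ(A) = 3/1 = 3.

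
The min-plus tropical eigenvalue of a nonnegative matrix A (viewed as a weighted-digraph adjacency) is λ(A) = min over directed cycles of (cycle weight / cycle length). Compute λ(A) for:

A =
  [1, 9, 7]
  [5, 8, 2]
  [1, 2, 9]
λ(A) = 1

Enumerate directed cycles and compute their means (weight / length). Sample:
  cycle 0 → 0: weight = 1, length = 1, mean = 1/1 ≈ 1.000
  cycle 1 → 1: weight = 8, length = 1, mean = 8/1 ≈ 8.000
  cycle 2 → 2: weight = 9, length = 1, mean = 9/1 ≈ 9.000
  cycle 0 → 1 → 0: weight = 14, length = 2, mean = 14/2 ≈ 7.000
  cycle 0 → 2 → 0: weight = 8, length = 2, mean = 8/2 ≈ 4.000
  cycle 1 → 0 → 1: weight = 14, length = 2, mean = 14/2 ≈ 7.000
Minimum mean = 1.000, attained e.g. along the cycle 0 → 0 with weight 1 and length 1. So λ(A) = 1/1 = 1.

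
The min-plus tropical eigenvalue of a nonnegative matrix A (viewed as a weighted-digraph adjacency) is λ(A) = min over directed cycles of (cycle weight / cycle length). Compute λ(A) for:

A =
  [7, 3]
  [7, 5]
λ(A) = 5

Enumerate directed cycles and compute their means (weight / length). Sample:
  cycle 0 → 0: weight = 7, length = 1, mean = 7/1 ≈ 7.000
  cycle 1 → 1: weight = 5, length = 1, mean = 5/1 ≈ 5.000
  cycle 0 → 1 → 0: weight = 10, length = 2, mean = 10/2 ≈ 5.000
  cycle 1 → 0 → 1: weight = 10, length = 2, mean = 10/2 ≈ 5.000
Minimum mean = 5.000, attained e.g. along the cycle 1 → 1 with weight 5 and length 1. So λ(A) = 5/1 = 5.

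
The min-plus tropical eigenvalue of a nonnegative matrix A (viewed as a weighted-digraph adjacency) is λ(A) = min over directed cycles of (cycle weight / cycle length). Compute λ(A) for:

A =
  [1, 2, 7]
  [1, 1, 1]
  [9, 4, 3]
λ(A) = 1

Enumerate directed cycles and compute their means (weight / length). Sample:
  cycle 0 → 0: weight = 1, length = 1, mean = 1/1 ≈ 1.000
  cycle 1 → 1: weight = 1, length = 1, mean = 1/1 ≈ 1.000
  cycle 2 → 2: weight = 3, length = 1, mean = 3/1 ≈ 3.000
  cycle 0 → 1 → 0: weight = 3, length = 2, mean = 3/2 ≈ 1.500
  cycle 0 → 2 → 0: weight = 16, length = 2, mean = 16/2 ≈ 8.000
  cycle 1 → 0 → 1: weight = 3, length = 2, mean = 3/2 ≈ 1.500
Minimum mean = 1.000, attained e.g. along the cycle 0 → 0 with weight 1 and length 1. So λ(A) = 1/1 = 1.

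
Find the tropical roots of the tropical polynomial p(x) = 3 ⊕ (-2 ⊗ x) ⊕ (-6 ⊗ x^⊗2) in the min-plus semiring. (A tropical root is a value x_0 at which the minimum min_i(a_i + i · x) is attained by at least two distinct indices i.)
Roots: {4, 5}

Each tropical root is a break point of the lower envelope of the lines y = a_i + i · x (there are 3 lines, with slopes 0, 1, ..., 2). Only the lines that attain the minimum somewhere contribute to roots; other lines are dominated. Here the surviving (envelope) indices are i = 2, i = 1, i = 0.
Intersections between consecutive envelope lines give the roots: for adjacent envelope indices i < j the intersection is x = (a_i − a_j) / (j − i). Reading off the sorted break points: {4, 5}.
Verification: at each break x_0, at least two indices attain the minimum of min_i(a_i + i · x_0).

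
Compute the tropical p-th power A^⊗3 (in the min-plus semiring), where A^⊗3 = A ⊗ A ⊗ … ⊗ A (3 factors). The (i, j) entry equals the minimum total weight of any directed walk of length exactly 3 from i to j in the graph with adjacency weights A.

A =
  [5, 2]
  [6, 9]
A^⊗3 =
  [13, 10]
  [14, 13]

Each entry (A^⊗3)_ij equals the minimum over all length-3 walks i = v_0 → v_1 → … → v_3 = j of Σ_t A[v_t][v_{t+1}]. For example, for (i, j) = (0, 1) we minimise over 4 possible intermediate vertex sequences; the minimum is 10, attained along the walk 0 → 1 → 0 → 1.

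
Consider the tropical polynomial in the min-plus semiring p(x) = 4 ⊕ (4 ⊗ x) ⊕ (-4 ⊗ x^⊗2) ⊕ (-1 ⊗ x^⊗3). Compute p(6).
p(6) = 4

A tropical monomial a ⊗ x^⊗i evaluates to a + i · x. Evaluating each term at x = 6:
  Term 0 contributes 4 + 0 · 6 = 4
  Term 1 contributes 4 + 1 · 6 = 10
  Term 2 contributes -4 + 2 · 6 = 8
  Term 3 contributes -1 + 3 · 6 = 17
p(6) = ⊕ of these = min[4, 10, 8, 17] = 4.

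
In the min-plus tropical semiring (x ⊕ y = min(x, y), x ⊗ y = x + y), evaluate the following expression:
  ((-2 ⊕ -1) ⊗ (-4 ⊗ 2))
((-2 ⊕ -1) ⊗ (-4 ⊗ 2)) = -4

Expand innermost to outermost. Recall ⊕ takes the minimum of its arguments and ⊗ takes their sum. Working out the expression ((-2 ⊕ -1) ⊗ (-4 ⊗ 2)) gives -4.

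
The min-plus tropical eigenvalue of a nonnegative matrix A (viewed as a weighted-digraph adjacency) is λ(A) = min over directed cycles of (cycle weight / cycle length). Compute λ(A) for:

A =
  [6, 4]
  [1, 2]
λ(A) = 2

Enumerate directed cycles and compute their means (weight / length). Sample:
  cycle 0 → 0: weight = 6, length = 1, mean = 6/1 ≈ 6.000
  cycle 1 → 1: weight = 2, length = 1, mean = 2/1 ≈ 2.000
  cycle 0 → 1 → 0: weight = 5, length = 2, mean = 5/2 ≈ 2.500
  cycle 1 → 0 → 1: weight = 5, length = 2, mean = 5/2 ≈ 2.500
Minimum mean = 2.000, attained e.g. along the cycle 1 → 1 with weight 2 and length 1. So λ(A) = 2/1 = 2.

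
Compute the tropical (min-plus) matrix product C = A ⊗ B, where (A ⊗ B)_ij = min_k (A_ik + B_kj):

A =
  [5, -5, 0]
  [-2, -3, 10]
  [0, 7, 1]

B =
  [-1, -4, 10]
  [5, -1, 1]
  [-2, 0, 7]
A ⊗ B =
  [-2, -6, -4]
  [-3, -6, -2]
  [-1, -4, 8]

Apply the min-plus product entry-by-entry:
  C[0][0] = min over k of (A[0][0] + B[0][0] = 5 + -1 = 4, A[0][1] + B[1][0] = -5 + 5 = 0, A[0][2] + B[2][0] = 0 + -2 = -2) = -2 (attained at k = 2)
  C[0][1] = min over k of (A[0][0] + B[0][1] = 5 + -4 = 1, A[0][1] + B[1][1] = -5 + -1 = -6, A[0][2] + B[2][1] = 0 + 0 = 0) = -6 (attained at k = 1)
  C[0][2] = min over k of (A[0][0] + B[0][2] = 5 + 10 = 15, A[0][1] + B[1][2] = -5 + 1 = -4, A[0][2] + B[2][2] = 0 + 7 = 7) = -4 (attained at k = 1)
  C[1][0] = min over k of (A[1][0] + B[0][0] = -2 + -1 = -3, A[1][1] + B[1][0] = -3 + 5 = 2, A[1][2] + B[2][0] = 10 + -2 = 8) = -3 (attained at k = 0)
  C[1][1] = min over k of (A[1][0] + B[0][1] = -2 + -4 = -6, A[1][1] + B[1][1] = -3 + -1 = -4, A[1][2] + B[2][1] = 10 + 0 = 10) = -6 (attained at k = 0)
  C[1][2] = min over k of (A[1][0] + B[0][2] = -2 + 10 = 8, A[1][1] + B[1][2] = -3 + 1 = -2, A[1][2] + B[2][2] = 10 + 7 = 17) = -2 (attained at k = 1)
  C[2][0] = min over k of (A[2][0] + B[0][0] = 0 + -1 = -1, A[2][1] + B[1][0] = 7 + 5 = 12, A[2][2] + B[2][0] = 1 + -2 = -1) = -1 (attained at k = 0)
  C[2][1] = min over k of (A[2][0] + B[0][1] = 0 + -4 = -4, A[2][1] + B[1][1] = 7 + -1 = 6, A[2][2] + B[2][1] = 1 + 0 = 1) = -4 (attained at k = 0)
  C[2][2] = min over k of (A[2][0] + B[0][2] = 0 + 10 = 10, A[2][1] + B[1][2] = 7 + 1 = 8, A[2][2] + B[2][2] = 1 + 7 = 8) = 8 (attained at k = 1)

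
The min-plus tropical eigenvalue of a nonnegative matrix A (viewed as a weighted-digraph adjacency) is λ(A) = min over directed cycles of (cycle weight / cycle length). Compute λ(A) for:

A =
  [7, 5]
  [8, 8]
λ(A) = 13/2

Enumerate directed cycles and compute their means (weight / length). Sample:
  cycle 0 → 0: weight = 7, length = 1, mean = 7/1 ≈ 7.000
  cycle 1 → 1: weight = 8, length = 1, mean = 8/1 ≈ 8.000
  cycle 0 → 1 → 0: weight = 13, length = 2, mean = 13/2 ≈ 6.500
  cycle 1 → 0 → 1: weight = 13, length = 2, mean = 13/2 ≈ 6.500
Minimum mean = 6.500, attained e.g. along the cycle 0 → 1 → 0 with weight 13 and length 2. So λ(A) = 13/2 = 13/2.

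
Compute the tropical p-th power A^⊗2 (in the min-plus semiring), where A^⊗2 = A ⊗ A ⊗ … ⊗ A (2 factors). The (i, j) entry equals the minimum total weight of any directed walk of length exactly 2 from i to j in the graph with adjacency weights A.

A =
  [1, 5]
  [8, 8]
A^⊗2 =
  [2, 6]
  [9, 13]

Each entry (A^⊗2)_ij equals the minimum over all length-2 walks i = v_0 → v_1 → … → v_2 = j of Σ_t A[v_t][v_{t+1}]. For example, for (i, j) = (0, 1) we minimise over 2 possible intermediate vertex sequences; the minimum is 6, attained along the walk 0 → 0 → 1.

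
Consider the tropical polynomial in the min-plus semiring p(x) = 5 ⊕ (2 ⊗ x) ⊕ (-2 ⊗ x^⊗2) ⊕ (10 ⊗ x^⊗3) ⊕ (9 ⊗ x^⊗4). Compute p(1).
p(1) = 0

A tropical monomial a ⊗ x^⊗i evaluates to a + i · x. Evaluating each term at x = 1:
  Term 0 contributes 5 + 0 · 1 = 5
  Term 1 contributes 2 + 1 · 1 = 3
  Term 2 contributes -2 + 2 · 1 = 0
  Term 3 contributes 10 + 3 · 1 = 13
  Term 4 contributes 9 + 4 · 1 = 13
p(1) = ⊕ of these = min[5, 3, 0, 13, 13] = 0.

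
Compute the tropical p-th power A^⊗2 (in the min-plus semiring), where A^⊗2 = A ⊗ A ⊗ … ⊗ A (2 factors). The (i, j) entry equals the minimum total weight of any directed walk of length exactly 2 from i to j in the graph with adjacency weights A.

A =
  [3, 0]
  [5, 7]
A^⊗2 =
  [5, 3]
  [8, 5]

Each entry (A^⊗2)_ij equals the minimum over all length-2 walks i = v_0 → v_1 → … → v_2 = j of Σ_t A[v_t][v_{t+1}]. For example, for (i, j) = (0, 1) we minimise over 2 possible intermediate vertex sequences; the minimum is 3, attained along the walk 0 → 0 → 1.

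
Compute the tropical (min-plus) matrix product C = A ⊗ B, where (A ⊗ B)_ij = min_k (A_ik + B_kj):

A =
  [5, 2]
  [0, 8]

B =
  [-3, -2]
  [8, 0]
A ⊗ B =
  [2, 2]
  [-3, -2]

Apply the min-plus product entry-by-entry:
  C[0][0] = min over k of (A[0][0] + B[0][0] = 5 + -3 = 2, A[0][1] + B[1][0] = 2 + 8 = 10) = 2 (attained at k = 0)
  C[0][1] = min over k of (A[0][0] + B[0][1] = 5 + -2 = 3, A[0][1] + B[1][1] = 2 + 0 = 2) = 2 (attained at k = 1)
  C[1][0] = min over k of (A[1][0] + B[0][0] = 0 + -3 = -3, A[1][1] + B[1][0] = 8 + 8 = 16) = -3 (attained at k = 0)
  C[1][1] = min over k of (A[1][0] + B[0][1] = 0 + -2 = -2, A[1][1] + B[1][1] = 8 + 0 = 8) = -2 (attained at k = 0)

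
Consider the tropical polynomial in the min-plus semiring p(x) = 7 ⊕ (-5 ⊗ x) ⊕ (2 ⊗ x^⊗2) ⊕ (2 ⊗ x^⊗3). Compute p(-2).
p(-2) = -7

A tropical monomial a ⊗ x^⊗i evaluates to a + i · x. Evaluating each term at x = -2:
  Term 0 contributes 7 + 0 · -2 = 7
  Term 1 contributes -5 + 1 · -2 = -7
  Term 2 contributes 2 + 2 · -2 = -2
  Term 3 contributes 2 + 3 · -2 = -4
p(-2) = ⊕ of these = min[7, -7, -2, -4] = -7.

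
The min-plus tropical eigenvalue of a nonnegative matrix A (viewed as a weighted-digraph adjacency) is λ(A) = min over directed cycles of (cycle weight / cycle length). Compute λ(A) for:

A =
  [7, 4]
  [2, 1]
λ(A) = 1

Enumerate directed cycles and compute their means (weight / length). Sample:
  cycle 0 → 0: weight = 7, length = 1, mean = 7/1 ≈ 7.000
  cycle 1 → 1: weight = 1, length = 1, mean = 1/1 ≈ 1.000
  cycle 0 → 1 → 0: weight = 6, length = 2, mean = 6/2 ≈ 3.000
  cycle 1 → 0 → 1: weight = 6, length = 2, mean = 6/2 ≈ 3.000
Minimum mean = 1.000, attained e.g. along the cycle 1 → 1 with weight 1 and length 1. So λ(A) = 1/1 = 1.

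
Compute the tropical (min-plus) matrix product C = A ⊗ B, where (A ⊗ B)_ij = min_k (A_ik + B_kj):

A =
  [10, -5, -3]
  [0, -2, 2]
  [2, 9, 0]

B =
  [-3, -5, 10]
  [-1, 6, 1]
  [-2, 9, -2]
A ⊗ B =
  [-6, 1, -5]
  [-3, -5, -1]
  [-2, -3, -2]

Apply the min-plus product entry-by-entry:
  C[0][0] = min over k of (A[0][0] + B[0][0] = 10 + -3 = 7, A[0][1] + B[1][0] = -5 + -1 = -6, A[0][2] + B[2][0] = -3 + -2 = -5) = -6 (attained at k = 1)
  C[0][1] = min over k of (A[0][0] + B[0][1] = 10 + -5 = 5, A[0][1] + B[1][1] = -5 + 6 = 1, A[0][2] + B[2][1] = -3 + 9 = 6) = 1 (attained at k = 1)
  C[0][2] = min over k of (A[0][0] + B[0][2] = 10 + 10 = 20, A[0][1] + B[1][2] = -5 + 1 = -4, A[0][2] + B[2][2] = -3 + -2 = -5) = -5 (attained at k = 2)
  C[1][0] = min over k of (A[1][0] + B[0][0] = 0 + -3 = -3, A[1][1] + B[1][0] = -2 + -1 = -3, A[1][2] + B[2][0] = 2 + -2 = 0) = -3 (attained at k = 0)
  C[1][1] = min over k of (A[1][0] + B[0][1] = 0 + -5 = -5, A[1][1] + B[1][1] = -2 + 6 = 4, A[1][2] + B[2][1] = 2 + 9 = 11) = -5 (attained at k = 0)
  C[1][2] = min over k of (A[1][0] + B[0][2] = 0 + 10 = 10, A[1][1] + B[1][2] = -2 + 1 = -1, A[1][2] + B[2][2] = 2 + -2 = 0) = -1 (attained at k = 1)
  C[2][0] = min over k of (A[2][0] + B[0][0] = 2 + -3 = -1, A[2][1] + B[1][0] = 9 + -1 = 8, A[2][2] + B[2][0] = 0 + -2 = -2) = -2 (attained at k = 2)
  C[2][1] = min over k of (A[2][0] + B[0][1] = 2 + -5 = -3, A[2][1] + B[1][1] = 9 + 6 = 15, A[2][2] + B[2][1] = 0 + 9 = 9) = -3 (attained at k = 0)
  C[2][2] = min over k of (A[2][0] + B[0][2] = 2 + 10 = 12, A[2][1] + B[1][2] = 9 + 1 = 10, A[2][2] + B[2][2] = 0 + -2 = -2) = -2 (attained at k = 2)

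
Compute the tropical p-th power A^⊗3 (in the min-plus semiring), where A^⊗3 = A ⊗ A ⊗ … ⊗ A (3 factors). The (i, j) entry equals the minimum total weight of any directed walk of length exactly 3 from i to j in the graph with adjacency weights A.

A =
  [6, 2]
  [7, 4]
A^⊗3 =
  [13, 10]
  [15, 12]

Each entry (A^⊗3)_ij equals the minimum over all length-3 walks i = v_0 → v_1 → … → v_3 = j of Σ_t A[v_t][v_{t+1}]. For example, for (i, j) = (0, 1) we minimise over 4 possible intermediate vertex sequences; the minimum is 10, attained along the walk 0 → 1 → 1 → 1.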